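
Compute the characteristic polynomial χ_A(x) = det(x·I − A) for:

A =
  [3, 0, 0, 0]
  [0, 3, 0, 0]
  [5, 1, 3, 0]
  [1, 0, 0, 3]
x^4 - 12*x^3 + 54*x^2 - 108*x + 81

Expanding det(x·I − A) (e.g. by cofactor expansion or by noting that A is similar to its Jordan form J, which has the same characteristic polynomial as A) gives
  χ_A(x) = x^4 - 12*x^3 + 54*x^2 - 108*x + 81
which factors as (x - 3)^4. The eigenvalues (with algebraic multiplicities) are λ = 3 with multiplicity 4.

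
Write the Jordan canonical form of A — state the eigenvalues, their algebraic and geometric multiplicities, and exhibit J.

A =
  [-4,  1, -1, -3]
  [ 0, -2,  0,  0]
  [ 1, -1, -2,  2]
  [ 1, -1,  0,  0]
J_3(-2) ⊕ J_1(-2)

The characteristic polynomial is
  det(x·I − A) = x^4 + 8*x^3 + 24*x^2 + 32*x + 16 = (x + 2)^4

Eigenvalues and multiplicities (the geometric multiplicity of λ is n − rank(A − λI), which equals the number of Jordan blocks for λ):
  λ = -2: algebraic multiplicity = 4, geometric multiplicity = 2

Determining the block sizes for each eigenvalue:
  λ = -2: with am = 4 and gm = 2, the partition is not yet determined (e.g. several partitions of 4 into 2 parts exist). Let N = A − (-2)·I. Computing rank(N^1) = 2, rank(N^2) = 1, rank(N^3) = 0; the number of blocks of size ≥ j is rank(N^{j−1}) − rank(N^j), giving [2, 1, 1]. So we have 1 block(s) of size 3, 1 block(s) of size 1 → block sizes [3, 1]

Assembling the blocks gives a Jordan form
J =
  [-2,  1,  0,  0]
  [ 0, -2,  1,  0]
  [ 0,  0, -2,  0]
  [ 0,  0,  0, -2]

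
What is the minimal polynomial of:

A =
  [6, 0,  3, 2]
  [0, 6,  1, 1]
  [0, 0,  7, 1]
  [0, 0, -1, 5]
x^3 - 18*x^2 + 108*x - 216

The characteristic polynomial is χ_A(x) = (x - 6)^4, so the eigenvalues are known. The minimal polynomial is
  m_A(x) = Π_λ (x − λ)^{k_λ}
where k_λ is the size of the *largest* Jordan block for λ (equivalently, the smallest k with (A − λI)^k v = 0 for every generalised eigenvector v of λ).

  λ = 6: largest Jordan block has size 3, contributing (x − 6)^3

So m_A(x) = (x - 6)^3 = x^3 - 18*x^2 + 108*x - 216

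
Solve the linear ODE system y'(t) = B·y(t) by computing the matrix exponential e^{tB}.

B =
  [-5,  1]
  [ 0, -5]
e^{tB} =
  [exp(-5*t), t*exp(-5*t)]
  [0, exp(-5*t)]

Strategy: write B = P · J · P⁻¹ where J is a Jordan canonical form, so e^{tB} = P · e^{tJ} · P⁻¹, and e^{tJ} can be computed block-by-block.

B has Jordan form
J =
  [-5,  1]
  [ 0, -5]
(up to reordering of blocks).

Per-block formulas:
  For a 2×2 Jordan block J_2(-5): exp(t · J_2(-5)) = e^(-5t)·(I + t·N), where N is the 2×2 nilpotent shift.

After assembling e^{tJ} and conjugating by P, we get:

e^{tB} =
  [exp(-5*t), t*exp(-5*t)]
  [0, exp(-5*t)]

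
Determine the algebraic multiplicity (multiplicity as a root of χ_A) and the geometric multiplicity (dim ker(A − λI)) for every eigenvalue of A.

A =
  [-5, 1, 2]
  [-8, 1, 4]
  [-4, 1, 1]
λ = -1: alg = 3, geom = 2

Step 1 — factor the characteristic polynomial to read off the algebraic multiplicities:
  χ_A(x) = (x + 1)^3

Step 2 — compute geometric multiplicities via the rank-nullity identity g(λ) = n − rank(A − λI):
  rank(A − (-1)·I) = 1, so dim ker(A − (-1)·I) = n − 1 = 2

Summary:
  λ = -1: algebraic multiplicity = 3, geometric multiplicity = 2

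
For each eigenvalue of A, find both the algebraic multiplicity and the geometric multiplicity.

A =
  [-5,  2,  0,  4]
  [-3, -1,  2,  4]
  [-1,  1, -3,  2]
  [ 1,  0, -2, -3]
λ = -3: alg = 4, geom = 2

Step 1 — factor the characteristic polynomial to read off the algebraic multiplicities:
  χ_A(x) = (x + 3)^4

Step 2 — compute geometric multiplicities via the rank-nullity identity g(λ) = n − rank(A − λI):
  rank(A − (-3)·I) = 2, so dim ker(A − (-3)·I) = n − 2 = 2

Summary:
  λ = -3: algebraic multiplicity = 4, geometric multiplicity = 2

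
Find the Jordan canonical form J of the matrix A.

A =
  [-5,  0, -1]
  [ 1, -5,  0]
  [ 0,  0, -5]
J_3(-5)

The characteristic polynomial is
  det(x·I − A) = x^3 + 15*x^2 + 75*x + 125 = (x + 5)^3

Eigenvalues and multiplicities (the geometric multiplicity of λ is n − rank(A − λI), which equals the number of Jordan blocks for λ):
  λ = -5: algebraic multiplicity = 3, geometric multiplicity = 1

Determining the block sizes for each eigenvalue:
  λ = -5: one block (gm = 1), so the single block has size am = 3 → block sizes [3]

Assembling the blocks gives a Jordan form
J =
  [-5,  1,  0]
  [ 0, -5,  1]
  [ 0,  0, -5]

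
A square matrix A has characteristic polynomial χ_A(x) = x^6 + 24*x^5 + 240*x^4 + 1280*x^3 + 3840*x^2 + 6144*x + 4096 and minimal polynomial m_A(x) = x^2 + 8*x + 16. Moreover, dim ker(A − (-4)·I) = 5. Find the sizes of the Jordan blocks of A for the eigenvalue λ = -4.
Block sizes for λ = -4: [2, 1, 1, 1, 1]

Step 1 — from the characteristic polynomial, algebraic multiplicity of λ = -4 is 6. From dim ker(A − (-4)·I) = 5, there are exactly 5 Jordan blocks for λ = -4.
Step 2 — from the minimal polynomial, the factor (x + 4)^2 tells us the largest block for λ = -4 has size 2.
Step 3 — with total size 6, 5 blocks, and largest block 2, the block sizes (in nonincreasing order) are [2, 1, 1, 1, 1].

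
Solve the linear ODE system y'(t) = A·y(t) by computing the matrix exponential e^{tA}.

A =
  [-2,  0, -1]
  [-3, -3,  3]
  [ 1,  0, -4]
e^{tA} =
  [t*exp(-3*t) + exp(-3*t), 0, -t*exp(-3*t)]
  [-3*t*exp(-3*t), exp(-3*t), 3*t*exp(-3*t)]
  [t*exp(-3*t), 0, -t*exp(-3*t) + exp(-3*t)]

Strategy: write A = P · J · P⁻¹ where J is a Jordan canonical form, so e^{tA} = P · e^{tJ} · P⁻¹, and e^{tJ} can be computed block-by-block.

A has Jordan form
J =
  [-3,  1,  0]
  [ 0, -3,  0]
  [ 0,  0, -3]
(up to reordering of blocks).

Per-block formulas:
  For a 2×2 Jordan block J_2(-3): exp(t · J_2(-3)) = e^(-3t)·(I + t·N), where N is the 2×2 nilpotent shift.
  For a 1×1 block at λ = -3: exp(t · [-3]) = [e^(-3t)].

After assembling e^{tJ} and conjugating by P, we get:

e^{tA} =
  [t*exp(-3*t) + exp(-3*t), 0, -t*exp(-3*t)]
  [-3*t*exp(-3*t), exp(-3*t), 3*t*exp(-3*t)]
  [t*exp(-3*t), 0, -t*exp(-3*t) + exp(-3*t)]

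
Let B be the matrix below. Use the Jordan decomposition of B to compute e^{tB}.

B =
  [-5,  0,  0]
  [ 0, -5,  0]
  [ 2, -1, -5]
e^{tB} =
  [exp(-5*t), 0, 0]
  [0, exp(-5*t), 0]
  [2*t*exp(-5*t), -t*exp(-5*t), exp(-5*t)]

Strategy: write B = P · J · P⁻¹ where J is a Jordan canonical form, so e^{tB} = P · e^{tJ} · P⁻¹, and e^{tJ} can be computed block-by-block.

B has Jordan form
J =
  [-5,  1,  0]
  [ 0, -5,  0]
  [ 0,  0, -5]
(up to reordering of blocks).

Per-block formulas:
  For a 1×1 block at λ = -5: exp(t · [-5]) = [e^(-5t)].
  For a 2×2 Jordan block J_2(-5): exp(t · J_2(-5)) = e^(-5t)·(I + t·N), where N is the 2×2 nilpotent shift.

After assembling e^{tJ} and conjugating by P, we get:

e^{tB} =
  [exp(-5*t), 0, 0]
  [0, exp(-5*t), 0]
  [2*t*exp(-5*t), -t*exp(-5*t), exp(-5*t)]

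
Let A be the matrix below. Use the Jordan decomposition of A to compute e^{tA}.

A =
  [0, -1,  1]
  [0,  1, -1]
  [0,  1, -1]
e^{tA} =
  [1, -t, t]
  [0, t + 1, -t]
  [0, t, 1 - t]

Strategy: write A = P · J · P⁻¹ where J is a Jordan canonical form, so e^{tA} = P · e^{tJ} · P⁻¹, and e^{tJ} can be computed block-by-block.

A has Jordan form
J =
  [0, 1, 0]
  [0, 0, 0]
  [0, 0, 0]
(up to reordering of blocks).

Per-block formulas:
  For a 1×1 block at λ = 0: exp(t · [0]) = [e^(0t)].
  For a 2×2 Jordan block J_2(0): exp(t · J_2(0)) = e^(0t)·(I + t·N), where N is the 2×2 nilpotent shift.

After assembling e^{tJ} and conjugating by P, we get:

e^{tA} =
  [1, -t, t]
  [0, t + 1, -t]
  [0, t, 1 - t]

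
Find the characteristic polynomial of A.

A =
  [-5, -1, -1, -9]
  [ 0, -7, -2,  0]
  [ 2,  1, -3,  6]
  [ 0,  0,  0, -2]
x^4 + 17*x^3 + 105*x^2 + 275*x + 250

Expanding det(x·I − A) (e.g. by cofactor expansion or by noting that A is similar to its Jordan form J, which has the same characteristic polynomial as A) gives
  χ_A(x) = x^4 + 17*x^3 + 105*x^2 + 275*x + 250
which factors as (x + 2)*(x + 5)^3. The eigenvalues (with algebraic multiplicities) are λ = -5 with multiplicity 3, λ = -2 with multiplicity 1.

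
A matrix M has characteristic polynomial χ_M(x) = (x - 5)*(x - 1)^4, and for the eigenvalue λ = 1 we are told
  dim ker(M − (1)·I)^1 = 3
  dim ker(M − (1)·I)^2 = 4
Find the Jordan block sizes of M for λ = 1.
Block sizes for λ = 1: [2, 1, 1]

From the dimensions of kernels of powers, the number of Jordan blocks of size at least j is d_j − d_{j−1} where d_j = dim ker(N^j) (with d_0 = 0). Computing the differences gives [3, 1].
The number of blocks of size exactly k is (#blocks of size ≥ k) − (#blocks of size ≥ k + 1), so the partition is: 2 block(s) of size 1, 1 block(s) of size 2.
In nonincreasing order the block sizes are [2, 1, 1].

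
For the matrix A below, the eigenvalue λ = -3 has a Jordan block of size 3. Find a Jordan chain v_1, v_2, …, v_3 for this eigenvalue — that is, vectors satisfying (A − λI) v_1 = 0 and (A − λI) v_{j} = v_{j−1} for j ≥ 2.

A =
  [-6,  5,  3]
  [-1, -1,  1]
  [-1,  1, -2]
A Jordan chain for λ = -3 of length 3:
v_1 = (1, 0, 1)ᵀ
v_2 = (-3, -1, -1)ᵀ
v_3 = (1, 0, 0)ᵀ

Let N = A − (-3)·I. We want v_3 with N^3 v_3 = 0 but N^2 v_3 ≠ 0; then v_{j-1} := N · v_j for j = 3, …, 2.

Pick v_3 = (1, 0, 0)ᵀ.
Then v_2 = N · v_3 = (-3, -1, -1)ᵀ.
Then v_1 = N · v_2 = (1, 0, 1)ᵀ.

Sanity check: (A − (-3)·I) v_1 = (0, 0, 0)ᵀ = 0. ✓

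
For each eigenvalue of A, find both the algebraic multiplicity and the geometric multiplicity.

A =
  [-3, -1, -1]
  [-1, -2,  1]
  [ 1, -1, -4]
λ = -3: alg = 3, geom = 1

Step 1 — factor the characteristic polynomial to read off the algebraic multiplicities:
  χ_A(x) = (x + 3)^3

Step 2 — compute geometric multiplicities via the rank-nullity identity g(λ) = n − rank(A − λI):
  rank(A − (-3)·I) = 2, so dim ker(A − (-3)·I) = n − 2 = 1

Summary:
  λ = -3: algebraic multiplicity = 3, geometric multiplicity = 1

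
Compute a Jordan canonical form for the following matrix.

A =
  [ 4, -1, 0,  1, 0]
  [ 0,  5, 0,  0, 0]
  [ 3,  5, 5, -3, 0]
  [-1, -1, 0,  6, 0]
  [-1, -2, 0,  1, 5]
J_2(5) ⊕ J_2(5) ⊕ J_1(5)

The characteristic polynomial is
  det(x·I − A) = x^5 - 25*x^4 + 250*x^3 - 1250*x^2 + 3125*x - 3125 = (x - 5)^5

Eigenvalues and multiplicities (the geometric multiplicity of λ is n − rank(A − λI), which equals the number of Jordan blocks for λ):
  λ = 5: algebraic multiplicity = 5, geometric multiplicity = 3

Determining the block sizes for each eigenvalue:
  λ = 5: with am = 5 and gm = 3, the partition is not yet determined (e.g. several partitions of 5 into 3 parts exist). Let N = A − (5)·I. Computing rank(N^1) = 2, rank(N^2) = 0; the number of blocks of size ≥ j is rank(N^{j−1}) − rank(N^j), giving [3, 2]. So we have 2 block(s) of size 2, 1 block(s) of size 1 → block sizes [2, 2, 1]

Assembling the blocks gives a Jordan form
J =
  [5, 1, 0, 0, 0]
  [0, 5, 0, 0, 0]
  [0, 0, 5, 1, 0]
  [0, 0, 0, 5, 0]
  [0, 0, 0, 0, 5]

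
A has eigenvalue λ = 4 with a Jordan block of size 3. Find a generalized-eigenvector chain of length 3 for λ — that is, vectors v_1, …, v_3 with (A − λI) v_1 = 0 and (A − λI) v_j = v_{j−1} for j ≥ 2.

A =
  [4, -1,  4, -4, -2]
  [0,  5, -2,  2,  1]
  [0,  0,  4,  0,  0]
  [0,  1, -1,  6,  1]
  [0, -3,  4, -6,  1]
A Jordan chain for λ = 4 of length 3:
v_1 = (1, 0, 0, 0, 0)ᵀ
v_2 = (-1, 1, 0, 1, -3)ᵀ
v_3 = (0, 1, 0, 0, 0)ᵀ

Let N = A − (4)·I. We want v_3 with N^3 v_3 = 0 but N^2 v_3 ≠ 0; then v_{j-1} := N · v_j for j = 3, …, 2.

Pick v_3 = (0, 1, 0, 0, 0)ᵀ.
Then v_2 = N · v_3 = (-1, 1, 0, 1, -3)ᵀ.
Then v_1 = N · v_2 = (1, 0, 0, 0, 0)ᵀ.

Sanity check: (A − (4)·I) v_1 = (0, 0, 0, 0, 0)ᵀ = 0. ✓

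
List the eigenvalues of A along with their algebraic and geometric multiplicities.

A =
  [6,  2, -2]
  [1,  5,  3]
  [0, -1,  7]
λ = 6: alg = 3, geom = 1

Step 1 — factor the characteristic polynomial to read off the algebraic multiplicities:
  χ_A(x) = (x - 6)^3

Step 2 — compute geometric multiplicities via the rank-nullity identity g(λ) = n − rank(A − λI):
  rank(A − (6)·I) = 2, so dim ker(A − (6)·I) = n − 2 = 1

Summary:
  λ = 6: algebraic multiplicity = 3, geometric multiplicity = 1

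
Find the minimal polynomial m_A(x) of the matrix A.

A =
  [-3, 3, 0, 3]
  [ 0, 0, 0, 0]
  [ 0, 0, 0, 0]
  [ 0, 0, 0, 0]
x^2 + 3*x

The characteristic polynomial is χ_A(x) = x^3*(x + 3), so the eigenvalues are known. The minimal polynomial is
  m_A(x) = Π_λ (x − λ)^{k_λ}
where k_λ is the size of the *largest* Jordan block for λ (equivalently, the smallest k with (A − λI)^k v = 0 for every generalised eigenvector v of λ).

  λ = -3: largest Jordan block has size 1, contributing (x + 3)
  λ = 0: largest Jordan block has size 1, contributing (x − 0)

So m_A(x) = x*(x + 3) = x^2 + 3*x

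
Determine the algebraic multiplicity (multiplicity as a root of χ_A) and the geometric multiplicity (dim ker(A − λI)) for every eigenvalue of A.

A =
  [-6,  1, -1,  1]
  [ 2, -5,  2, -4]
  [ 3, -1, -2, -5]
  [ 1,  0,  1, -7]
λ = -5: alg = 4, geom = 2

Step 1 — factor the characteristic polynomial to read off the algebraic multiplicities:
  χ_A(x) = (x + 5)^4

Step 2 — compute geometric multiplicities via the rank-nullity identity g(λ) = n − rank(A − λI):
  rank(A − (-5)·I) = 2, so dim ker(A − (-5)·I) = n − 2 = 2

Summary:
  λ = -5: algebraic multiplicity = 4, geometric multiplicity = 2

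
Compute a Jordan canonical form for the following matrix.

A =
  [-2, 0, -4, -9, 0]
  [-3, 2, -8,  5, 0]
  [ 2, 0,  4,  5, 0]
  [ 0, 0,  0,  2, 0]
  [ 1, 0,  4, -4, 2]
J_1(0) ⊕ J_3(2) ⊕ J_1(2)

The characteristic polynomial is
  det(x·I − A) = x^5 - 8*x^4 + 24*x^3 - 32*x^2 + 16*x = x*(x - 2)^4

Eigenvalues and multiplicities (the geometric multiplicity of λ is n − rank(A − λI), which equals the number of Jordan blocks for λ):
  λ = 0: algebraic multiplicity = 1, geometric multiplicity = 1
  λ = 2: algebraic multiplicity = 4, geometric multiplicity = 2

Determining the block sizes for each eigenvalue:
  λ = 0: one block (gm = 1), so the single block has size am = 1 → block sizes [1]
  λ = 2: with am = 4 and gm = 2, the partition is not yet determined (e.g. several partitions of 4 into 2 parts exist). Let N = A − (2)·I. Computing rank(N^1) = 3, rank(N^2) = 2, rank(N^3) = 1; the number of blocks of size ≥ j is rank(N^{j−1}) − rank(N^j), giving [2, 1, 1]. So we have 1 block(s) of size 3, 1 block(s) of size 1 → block sizes [3, 1]

Assembling the blocks gives a Jordan form
J =
  [0, 0, 0, 0, 0]
  [0, 2, 1, 0, 0]
  [0, 0, 2, 1, 0]
  [0, 0, 0, 2, 0]
  [0, 0, 0, 0, 2]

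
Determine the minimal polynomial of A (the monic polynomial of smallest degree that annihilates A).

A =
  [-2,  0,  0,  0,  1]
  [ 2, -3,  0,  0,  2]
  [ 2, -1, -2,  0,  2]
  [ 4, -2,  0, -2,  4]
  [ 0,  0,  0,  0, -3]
x^2 + 5*x + 6

The characteristic polynomial is χ_A(x) = (x + 2)^3*(x + 3)^2, so the eigenvalues are known. The minimal polynomial is
  m_A(x) = Π_λ (x − λ)^{k_λ}
where k_λ is the size of the *largest* Jordan block for λ (equivalently, the smallest k with (A − λI)^k v = 0 for every generalised eigenvector v of λ).

  λ = -3: largest Jordan block has size 1, contributing (x + 3)
  λ = -2: largest Jordan block has size 1, contributing (x + 2)

So m_A(x) = (x + 2)*(x + 3) = x^2 + 5*x + 6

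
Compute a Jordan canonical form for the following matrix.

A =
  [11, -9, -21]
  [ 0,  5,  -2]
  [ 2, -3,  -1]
J_3(5)

The characteristic polynomial is
  det(x·I − A) = x^3 - 15*x^2 + 75*x - 125 = (x - 5)^3

Eigenvalues and multiplicities (the geometric multiplicity of λ is n − rank(A − λI), which equals the number of Jordan blocks for λ):
  λ = 5: algebraic multiplicity = 3, geometric multiplicity = 1

Determining the block sizes for each eigenvalue:
  λ = 5: one block (gm = 1), so the single block has size am = 3 → block sizes [3]

Assembling the blocks gives a Jordan form
J =
  [5, 1, 0]
  [0, 5, 1]
  [0, 0, 5]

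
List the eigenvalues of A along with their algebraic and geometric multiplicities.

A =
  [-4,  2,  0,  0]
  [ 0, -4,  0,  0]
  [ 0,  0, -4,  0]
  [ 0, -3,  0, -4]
λ = -4: alg = 4, geom = 3

Step 1 — factor the characteristic polynomial to read off the algebraic multiplicities:
  χ_A(x) = (x + 4)^4

Step 2 — compute geometric multiplicities via the rank-nullity identity g(λ) = n − rank(A − λI):
  rank(A − (-4)·I) = 1, so dim ker(A − (-4)·I) = n − 1 = 3

Summary:
  λ = -4: algebraic multiplicity = 4, geometric multiplicity = 3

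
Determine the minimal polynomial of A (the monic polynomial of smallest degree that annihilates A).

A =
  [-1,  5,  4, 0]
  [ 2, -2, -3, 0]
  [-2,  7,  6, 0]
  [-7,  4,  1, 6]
x^4 - 9*x^3 + 21*x^2 - 19*x + 6

The characteristic polynomial is χ_A(x) = (x - 6)*(x - 1)^3, so the eigenvalues are known. The minimal polynomial is
  m_A(x) = Π_λ (x − λ)^{k_λ}
where k_λ is the size of the *largest* Jordan block for λ (equivalently, the smallest k with (A − λI)^k v = 0 for every generalised eigenvector v of λ).

  λ = 1: largest Jordan block has size 3, contributing (x − 1)^3
  λ = 6: largest Jordan block has size 1, contributing (x − 6)

So m_A(x) = (x - 6)*(x - 1)^3 = x^4 - 9*x^3 + 21*x^2 - 19*x + 6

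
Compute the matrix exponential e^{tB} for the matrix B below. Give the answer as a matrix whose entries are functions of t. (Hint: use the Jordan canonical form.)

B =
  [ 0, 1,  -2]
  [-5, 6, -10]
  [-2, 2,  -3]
e^{tB} =
  [-t*exp(t) + exp(t), t*exp(t), -2*t*exp(t)]
  [-5*t*exp(t), 5*t*exp(t) + exp(t), -10*t*exp(t)]
  [-2*t*exp(t), 2*t*exp(t), -4*t*exp(t) + exp(t)]

Strategy: write B = P · J · P⁻¹ where J is a Jordan canonical form, so e^{tB} = P · e^{tJ} · P⁻¹, and e^{tJ} can be computed block-by-block.

B has Jordan form
J =
  [1, 1, 0]
  [0, 1, 0]
  [0, 0, 1]
(up to reordering of blocks).

Per-block formulas:
  For a 1×1 block at λ = 1: exp(t · [1]) = [e^(1t)].
  For a 2×2 Jordan block J_2(1): exp(t · J_2(1)) = e^(1t)·(I + t·N), where N is the 2×2 nilpotent shift.

After assembling e^{tJ} and conjugating by P, we get:

e^{tB} =
  [-t*exp(t) + exp(t), t*exp(t), -2*t*exp(t)]
  [-5*t*exp(t), 5*t*exp(t) + exp(t), -10*t*exp(t)]
  [-2*t*exp(t), 2*t*exp(t), -4*t*exp(t) + exp(t)]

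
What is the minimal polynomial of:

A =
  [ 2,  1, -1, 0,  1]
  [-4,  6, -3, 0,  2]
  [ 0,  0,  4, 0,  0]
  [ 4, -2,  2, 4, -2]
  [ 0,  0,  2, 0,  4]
x^3 - 12*x^2 + 48*x - 64

The characteristic polynomial is χ_A(x) = (x - 4)^5, so the eigenvalues are known. The minimal polynomial is
  m_A(x) = Π_λ (x − λ)^{k_λ}
where k_λ is the size of the *largest* Jordan block for λ (equivalently, the smallest k with (A − λI)^k v = 0 for every generalised eigenvector v of λ).

  λ = 4: largest Jordan block has size 3, contributing (x − 4)^3

So m_A(x) = (x - 4)^3 = x^3 - 12*x^2 + 48*x - 64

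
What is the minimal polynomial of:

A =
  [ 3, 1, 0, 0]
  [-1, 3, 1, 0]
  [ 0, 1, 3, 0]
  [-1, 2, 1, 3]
x^3 - 9*x^2 + 27*x - 27

The characteristic polynomial is χ_A(x) = (x - 3)^4, so the eigenvalues are known. The minimal polynomial is
  m_A(x) = Π_λ (x − λ)^{k_λ}
where k_λ is the size of the *largest* Jordan block for λ (equivalently, the smallest k with (A − λI)^k v = 0 for every generalised eigenvector v of λ).

  λ = 3: largest Jordan block has size 3, contributing (x − 3)^3

So m_A(x) = (x - 3)^3 = x^3 - 9*x^2 + 27*x - 27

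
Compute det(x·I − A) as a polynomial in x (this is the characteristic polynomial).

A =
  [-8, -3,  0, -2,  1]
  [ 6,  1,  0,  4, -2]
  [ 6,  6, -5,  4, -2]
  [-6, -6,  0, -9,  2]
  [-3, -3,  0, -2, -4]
x^5 + 25*x^4 + 250*x^3 + 1250*x^2 + 3125*x + 3125

Expanding det(x·I − A) (e.g. by cofactor expansion or by noting that A is similar to its Jordan form J, which has the same characteristic polynomial as A) gives
  χ_A(x) = x^5 + 25*x^4 + 250*x^3 + 1250*x^2 + 3125*x + 3125
which factors as (x + 5)^5. The eigenvalues (with algebraic multiplicities) are λ = -5 with multiplicity 5.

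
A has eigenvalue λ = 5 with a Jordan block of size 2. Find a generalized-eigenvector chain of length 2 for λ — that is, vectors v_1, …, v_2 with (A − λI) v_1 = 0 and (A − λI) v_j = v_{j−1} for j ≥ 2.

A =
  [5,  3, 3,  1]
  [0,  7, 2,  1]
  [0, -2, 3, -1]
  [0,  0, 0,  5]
A Jordan chain for λ = 5 of length 2:
v_1 = (3, 2, -2, 0)ᵀ
v_2 = (0, 1, 0, 0)ᵀ

Let N = A − (5)·I. We want v_2 with N^2 v_2 = 0 but N^1 v_2 ≠ 0; then v_{j-1} := N · v_j for j = 2, …, 2.

Pick v_2 = (0, 1, 0, 0)ᵀ.
Then v_1 = N · v_2 = (3, 2, -2, 0)ᵀ.

Sanity check: (A − (5)·I) v_1 = (0, 0, 0, 0)ᵀ = 0. ✓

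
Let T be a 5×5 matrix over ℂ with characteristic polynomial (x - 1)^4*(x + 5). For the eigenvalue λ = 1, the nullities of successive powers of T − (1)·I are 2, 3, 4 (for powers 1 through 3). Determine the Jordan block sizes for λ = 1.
Block sizes for λ = 1: [3, 1]

From the dimensions of kernels of powers, the number of Jordan blocks of size at least j is d_j − d_{j−1} where d_j = dim ker(N^j) (with d_0 = 0). Computing the differences gives [2, 1, 1].
The number of blocks of size exactly k is (#blocks of size ≥ k) − (#blocks of size ≥ k + 1), so the partition is: 1 block(s) of size 1, 1 block(s) of size 3.
In nonincreasing order the block sizes are [3, 1].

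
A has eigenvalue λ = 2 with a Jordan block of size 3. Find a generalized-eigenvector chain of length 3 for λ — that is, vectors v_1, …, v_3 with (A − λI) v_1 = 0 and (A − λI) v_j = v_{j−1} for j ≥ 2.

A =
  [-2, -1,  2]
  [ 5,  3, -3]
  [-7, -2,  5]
A Jordan chain for λ = 2 of length 3:
v_1 = (-3, 6, -3)ᵀ
v_2 = (-4, 5, -7)ᵀ
v_3 = (1, 0, 0)ᵀ

Let N = A − (2)·I. We want v_3 with N^3 v_3 = 0 but N^2 v_3 ≠ 0; then v_{j-1} := N · v_j for j = 3, …, 2.

Pick v_3 = (1, 0, 0)ᵀ.
Then v_2 = N · v_3 = (-4, 5, -7)ᵀ.
Then v_1 = N · v_2 = (-3, 6, -3)ᵀ.

Sanity check: (A − (2)·I) v_1 = (0, 0, 0)ᵀ = 0. ✓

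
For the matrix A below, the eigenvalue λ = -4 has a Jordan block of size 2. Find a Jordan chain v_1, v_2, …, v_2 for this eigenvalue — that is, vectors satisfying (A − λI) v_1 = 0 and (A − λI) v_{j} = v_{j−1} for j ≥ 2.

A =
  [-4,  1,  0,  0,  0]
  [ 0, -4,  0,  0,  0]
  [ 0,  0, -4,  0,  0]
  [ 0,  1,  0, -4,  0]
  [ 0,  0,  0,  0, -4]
A Jordan chain for λ = -4 of length 2:
v_1 = (1, 0, 0, 1, 0)ᵀ
v_2 = (0, 1, 0, 0, 0)ᵀ

Let N = A − (-4)·I. We want v_2 with N^2 v_2 = 0 but N^1 v_2 ≠ 0; then v_{j-1} := N · v_j for j = 2, …, 2.

Pick v_2 = (0, 1, 0, 0, 0)ᵀ.
Then v_1 = N · v_2 = (1, 0, 0, 1, 0)ᵀ.

Sanity check: (A − (-4)·I) v_1 = (0, 0, 0, 0, 0)ᵀ = 0. ✓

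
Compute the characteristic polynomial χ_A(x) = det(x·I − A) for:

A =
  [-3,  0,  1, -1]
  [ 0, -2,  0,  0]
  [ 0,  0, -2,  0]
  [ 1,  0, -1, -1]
x^4 + 8*x^3 + 24*x^2 + 32*x + 16

Expanding det(x·I − A) (e.g. by cofactor expansion or by noting that A is similar to its Jordan form J, which has the same characteristic polynomial as A) gives
  χ_A(x) = x^4 + 8*x^3 + 24*x^2 + 32*x + 16
which factors as (x + 2)^4. The eigenvalues (with algebraic multiplicities) are λ = -2 with multiplicity 4.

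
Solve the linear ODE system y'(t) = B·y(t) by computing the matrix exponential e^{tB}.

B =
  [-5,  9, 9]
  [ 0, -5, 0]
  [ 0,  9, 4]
e^{tB} =
  [exp(-5*t), exp(4*t) - exp(-5*t), exp(4*t) - exp(-5*t)]
  [0, exp(-5*t), 0]
  [0, exp(4*t) - exp(-5*t), exp(4*t)]

Strategy: write B = P · J · P⁻¹ where J is a Jordan canonical form, so e^{tB} = P · e^{tJ} · P⁻¹, and e^{tJ} can be computed block-by-block.

B has Jordan form
J =
  [-5,  0, 0]
  [ 0, -5, 0]
  [ 0,  0, 4]
(up to reordering of blocks).

Per-block formulas:
  For a 1×1 block at λ = -5: exp(t · [-5]) = [e^(-5t)].
  For a 1×1 block at λ = 4: exp(t · [4]) = [e^(4t)].

After assembling e^{tJ} and conjugating by P, we get:

e^{tB} =
  [exp(-5*t), exp(4*t) - exp(-5*t), exp(4*t) - exp(-5*t)]
  [0, exp(-5*t), 0]
  [0, exp(4*t) - exp(-5*t), exp(4*t)]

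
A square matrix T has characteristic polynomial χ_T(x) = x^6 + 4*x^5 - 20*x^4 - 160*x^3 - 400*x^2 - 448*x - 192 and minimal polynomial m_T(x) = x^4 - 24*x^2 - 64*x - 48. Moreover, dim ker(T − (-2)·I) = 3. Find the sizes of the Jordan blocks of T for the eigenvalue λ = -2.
Block sizes for λ = -2: [3, 1, 1]

Step 1 — from the characteristic polynomial, algebraic multiplicity of λ = -2 is 5. From dim ker(T − (-2)·I) = 3, there are exactly 3 Jordan blocks for λ = -2.
Step 2 — from the minimal polynomial, the factor (x + 2)^3 tells us the largest block for λ = -2 has size 3.
Step 3 — with total size 5, 3 blocks, and largest block 3, the block sizes (in nonincreasing order) are [3, 1, 1].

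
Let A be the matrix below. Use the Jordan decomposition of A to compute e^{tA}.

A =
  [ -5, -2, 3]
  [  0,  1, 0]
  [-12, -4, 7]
e^{tA} =
  [-6*t*exp(t) + exp(t), -2*t*exp(t), 3*t*exp(t)]
  [0, exp(t), 0]
  [-12*t*exp(t), -4*t*exp(t), 6*t*exp(t) + exp(t)]

Strategy: write A = P · J · P⁻¹ where J is a Jordan canonical form, so e^{tA} = P · e^{tJ} · P⁻¹, and e^{tJ} can be computed block-by-block.

A has Jordan form
J =
  [1, 1, 0]
  [0, 1, 0]
  [0, 0, 1]
(up to reordering of blocks).

Per-block formulas:
  For a 1×1 block at λ = 1: exp(t · [1]) = [e^(1t)].
  For a 2×2 Jordan block J_2(1): exp(t · J_2(1)) = e^(1t)·(I + t·N), where N is the 2×2 nilpotent shift.

After assembling e^{tJ} and conjugating by P, we get:

e^{tA} =
  [-6*t*exp(t) + exp(t), -2*t*exp(t), 3*t*exp(t)]
  [0, exp(t), 0]
  [-12*t*exp(t), -4*t*exp(t), 6*t*exp(t) + exp(t)]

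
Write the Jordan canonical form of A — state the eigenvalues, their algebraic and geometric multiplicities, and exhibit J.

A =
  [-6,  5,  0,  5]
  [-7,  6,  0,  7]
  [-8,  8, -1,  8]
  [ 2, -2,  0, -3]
J_2(-1) ⊕ J_1(-1) ⊕ J_1(-1)

The characteristic polynomial is
  det(x·I − A) = x^4 + 4*x^3 + 6*x^2 + 4*x + 1 = (x + 1)^4

Eigenvalues and multiplicities (the geometric multiplicity of λ is n − rank(A − λI), which equals the number of Jordan blocks for λ):
  λ = -1: algebraic multiplicity = 4, geometric multiplicity = 3

Determining the block sizes for each eigenvalue:
  λ = -1: 3 blocks summing to 4 forces exactly one block of size 2 and the rest size 1 → block sizes [2, 1, 1]

Assembling the blocks gives a Jordan form
J =
  [-1,  1,  0,  0]
  [ 0, -1,  0,  0]
  [ 0,  0, -1,  0]
  [ 0,  0,  0, -1]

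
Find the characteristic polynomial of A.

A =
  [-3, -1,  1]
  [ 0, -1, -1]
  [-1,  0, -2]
x^3 + 6*x^2 + 12*x + 8

Expanding det(x·I − A) (e.g. by cofactor expansion or by noting that A is similar to its Jordan form J, which has the same characteristic polynomial as A) gives
  χ_A(x) = x^3 + 6*x^2 + 12*x + 8
which factors as (x + 2)^3. The eigenvalues (with algebraic multiplicities) are λ = -2 with multiplicity 3.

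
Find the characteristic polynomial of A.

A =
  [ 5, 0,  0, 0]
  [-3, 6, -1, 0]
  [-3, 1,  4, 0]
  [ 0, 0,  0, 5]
x^4 - 20*x^3 + 150*x^2 - 500*x + 625

Expanding det(x·I − A) (e.g. by cofactor expansion or by noting that A is similar to its Jordan form J, which has the same characteristic polynomial as A) gives
  χ_A(x) = x^4 - 20*x^3 + 150*x^2 - 500*x + 625
which factors as (x - 5)^4. The eigenvalues (with algebraic multiplicities) are λ = 5 with multiplicity 4.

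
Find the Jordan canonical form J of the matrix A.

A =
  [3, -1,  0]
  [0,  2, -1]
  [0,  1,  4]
J_3(3)

The characteristic polynomial is
  det(x·I − A) = x^3 - 9*x^2 + 27*x - 27 = (x - 3)^3

Eigenvalues and multiplicities (the geometric multiplicity of λ is n − rank(A − λI), which equals the number of Jordan blocks for λ):
  λ = 3: algebraic multiplicity = 3, geometric multiplicity = 1

Determining the block sizes for each eigenvalue:
  λ = 3: one block (gm = 1), so the single block has size am = 3 → block sizes [3]

Assembling the blocks gives a Jordan form
J =
  [3, 1, 0]
  [0, 3, 1]
  [0, 0, 3]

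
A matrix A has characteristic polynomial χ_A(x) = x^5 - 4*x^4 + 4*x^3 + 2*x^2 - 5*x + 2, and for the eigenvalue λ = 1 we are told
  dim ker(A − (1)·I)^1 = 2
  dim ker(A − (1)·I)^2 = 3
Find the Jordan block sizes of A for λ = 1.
Block sizes for λ = 1: [2, 1]

From the dimensions of kernels of powers, the number of Jordan blocks of size at least j is d_j − d_{j−1} where d_j = dim ker(N^j) (with d_0 = 0). Computing the differences gives [2, 1].
The number of blocks of size exactly k is (#blocks of size ≥ k) − (#blocks of size ≥ k + 1), so the partition is: 1 block(s) of size 1, 1 block(s) of size 2.
In nonincreasing order the block sizes are [2, 1].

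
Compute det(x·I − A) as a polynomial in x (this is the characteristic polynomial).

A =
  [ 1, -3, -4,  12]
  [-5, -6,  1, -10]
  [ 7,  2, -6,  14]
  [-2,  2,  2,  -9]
x^4 + 20*x^3 + 150*x^2 + 500*x + 625

Expanding det(x·I − A) (e.g. by cofactor expansion or by noting that A is similar to its Jordan form J, which has the same characteristic polynomial as A) gives
  χ_A(x) = x^4 + 20*x^3 + 150*x^2 + 500*x + 625
which factors as (x + 5)^4. The eigenvalues (with algebraic multiplicities) are λ = -5 with multiplicity 4.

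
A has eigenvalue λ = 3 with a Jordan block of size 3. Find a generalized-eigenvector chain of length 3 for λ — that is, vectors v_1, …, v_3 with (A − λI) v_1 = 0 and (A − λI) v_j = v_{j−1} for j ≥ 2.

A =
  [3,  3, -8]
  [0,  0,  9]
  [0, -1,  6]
A Jordan chain for λ = 3 of length 3:
v_1 = (-1, 0, 0)ᵀ
v_2 = (3, -3, -1)ᵀ
v_3 = (0, 1, 0)ᵀ

Let N = A − (3)·I. We want v_3 with N^3 v_3 = 0 but N^2 v_3 ≠ 0; then v_{j-1} := N · v_j for j = 3, …, 2.

Pick v_3 = (0, 1, 0)ᵀ.
Then v_2 = N · v_3 = (3, -3, -1)ᵀ.
Then v_1 = N · v_2 = (-1, 0, 0)ᵀ.

Sanity check: (A − (3)·I) v_1 = (0, 0, 0)ᵀ = 0. ✓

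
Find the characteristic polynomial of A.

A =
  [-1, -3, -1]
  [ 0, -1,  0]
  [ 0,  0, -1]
x^3 + 3*x^2 + 3*x + 1

Expanding det(x·I − A) (e.g. by cofactor expansion or by noting that A is similar to its Jordan form J, which has the same characteristic polynomial as A) gives
  χ_A(x) = x^3 + 3*x^2 + 3*x + 1
which factors as (x + 1)^3. The eigenvalues (with algebraic multiplicities) are λ = -1 with multiplicity 3.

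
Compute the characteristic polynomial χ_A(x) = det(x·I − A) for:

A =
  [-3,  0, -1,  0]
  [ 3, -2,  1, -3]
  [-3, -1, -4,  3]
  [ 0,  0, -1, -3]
x^4 + 12*x^3 + 54*x^2 + 108*x + 81

Expanding det(x·I − A) (e.g. by cofactor expansion or by noting that A is similar to its Jordan form J, which has the same characteristic polynomial as A) gives
  χ_A(x) = x^4 + 12*x^3 + 54*x^2 + 108*x + 81
which factors as (x + 3)^4. The eigenvalues (with algebraic multiplicities) are λ = -3 with multiplicity 4.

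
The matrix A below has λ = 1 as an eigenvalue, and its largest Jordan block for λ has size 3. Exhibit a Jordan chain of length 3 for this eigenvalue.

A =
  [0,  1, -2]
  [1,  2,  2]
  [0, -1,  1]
A Jordan chain for λ = 1 of length 3:
v_1 = (2, 0, -1)ᵀ
v_2 = (-1, 1, 0)ᵀ
v_3 = (1, 0, 0)ᵀ

Let N = A − (1)·I. We want v_3 with N^3 v_3 = 0 but N^2 v_3 ≠ 0; then v_{j-1} := N · v_j for j = 3, …, 2.

Pick v_3 = (1, 0, 0)ᵀ.
Then v_2 = N · v_3 = (-1, 1, 0)ᵀ.
Then v_1 = N · v_2 = (2, 0, -1)ᵀ.

Sanity check: (A − (1)·I) v_1 = (0, 0, 0)ᵀ = 0. ✓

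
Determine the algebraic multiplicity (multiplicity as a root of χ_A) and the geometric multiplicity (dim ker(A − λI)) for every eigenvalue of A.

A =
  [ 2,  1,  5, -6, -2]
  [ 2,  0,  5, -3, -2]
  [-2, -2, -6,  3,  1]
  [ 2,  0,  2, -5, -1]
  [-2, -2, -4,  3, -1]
λ = -2: alg = 5, geom = 2

Step 1 — factor the characteristic polynomial to read off the algebraic multiplicities:
  χ_A(x) = (x + 2)^5

Step 2 — compute geometric multiplicities via the rank-nullity identity g(λ) = n − rank(A − λI):
  rank(A − (-2)·I) = 3, so dim ker(A − (-2)·I) = n − 3 = 2

Summary:
  λ = -2: algebraic multiplicity = 5, geometric multiplicity = 2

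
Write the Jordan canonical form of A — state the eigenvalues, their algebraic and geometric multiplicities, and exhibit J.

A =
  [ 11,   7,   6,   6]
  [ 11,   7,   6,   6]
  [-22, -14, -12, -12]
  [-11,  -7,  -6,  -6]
J_2(0) ⊕ J_1(0) ⊕ J_1(0)

The characteristic polynomial is
  det(x·I − A) = x^4

Eigenvalues and multiplicities (the geometric multiplicity of λ is n − rank(A − λI), which equals the number of Jordan blocks for λ):
  λ = 0: algebraic multiplicity = 4, geometric multiplicity = 3

Determining the block sizes for each eigenvalue:
  λ = 0: 3 blocks summing to 4 forces exactly one block of size 2 and the rest size 1 → block sizes [2, 1, 1]

Assembling the blocks gives a Jordan form
J =
  [0, 1, 0, 0]
  [0, 0, 0, 0]
  [0, 0, 0, 0]
  [0, 0, 0, 0]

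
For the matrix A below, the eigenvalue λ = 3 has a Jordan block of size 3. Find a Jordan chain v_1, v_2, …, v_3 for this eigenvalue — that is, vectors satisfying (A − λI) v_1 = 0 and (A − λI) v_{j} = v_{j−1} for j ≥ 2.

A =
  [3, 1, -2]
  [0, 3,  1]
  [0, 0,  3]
A Jordan chain for λ = 3 of length 3:
v_1 = (1, 0, 0)ᵀ
v_2 = (-2, 1, 0)ᵀ
v_3 = (0, 0, 1)ᵀ

Let N = A − (3)·I. We want v_3 with N^3 v_3 = 0 but N^2 v_3 ≠ 0; then v_{j-1} := N · v_j for j = 3, …, 2.

Pick v_3 = (0, 0, 1)ᵀ.
Then v_2 = N · v_3 = (-2, 1, 0)ᵀ.
Then v_1 = N · v_2 = (1, 0, 0)ᵀ.

Sanity check: (A − (3)·I) v_1 = (0, 0, 0)ᵀ = 0. ✓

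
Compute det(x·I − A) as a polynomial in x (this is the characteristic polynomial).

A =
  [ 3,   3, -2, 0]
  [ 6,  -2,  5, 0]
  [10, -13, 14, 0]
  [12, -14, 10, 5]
x^4 - 20*x^3 + 150*x^2 - 500*x + 625

Expanding det(x·I − A) (e.g. by cofactor expansion or by noting that A is similar to its Jordan form J, which has the same characteristic polynomial as A) gives
  χ_A(x) = x^4 - 20*x^3 + 150*x^2 - 500*x + 625
which factors as (x - 5)^4. The eigenvalues (with algebraic multiplicities) are λ = 5 with multiplicity 4.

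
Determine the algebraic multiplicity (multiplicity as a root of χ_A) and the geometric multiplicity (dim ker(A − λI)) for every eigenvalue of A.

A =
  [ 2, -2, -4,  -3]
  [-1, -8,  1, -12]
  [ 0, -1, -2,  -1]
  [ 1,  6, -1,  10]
λ = -2: alg = 2, geom = 1; λ = 3: alg = 2, geom = 1

Step 1 — factor the characteristic polynomial to read off the algebraic multiplicities:
  χ_A(x) = (x - 3)^2*(x + 2)^2

Step 2 — compute geometric multiplicities via the rank-nullity identity g(λ) = n − rank(A − λI):
  rank(A − (-2)·I) = 3, so dim ker(A − (-2)·I) = n − 3 = 1
  rank(A − (3)·I) = 3, so dim ker(A − (3)·I) = n − 3 = 1

Summary:
  λ = -2: algebraic multiplicity = 2, geometric multiplicity = 1
  λ = 3: algebraic multiplicity = 2, geometric multiplicity = 1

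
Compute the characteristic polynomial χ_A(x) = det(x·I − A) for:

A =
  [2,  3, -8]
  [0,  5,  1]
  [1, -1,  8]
x^3 - 15*x^2 + 75*x - 125

Expanding det(x·I − A) (e.g. by cofactor expansion or by noting that A is similar to its Jordan form J, which has the same characteristic polynomial as A) gives
  χ_A(x) = x^3 - 15*x^2 + 75*x - 125
which factors as (x - 5)^3. The eigenvalues (with algebraic multiplicities) are λ = 5 with multiplicity 3.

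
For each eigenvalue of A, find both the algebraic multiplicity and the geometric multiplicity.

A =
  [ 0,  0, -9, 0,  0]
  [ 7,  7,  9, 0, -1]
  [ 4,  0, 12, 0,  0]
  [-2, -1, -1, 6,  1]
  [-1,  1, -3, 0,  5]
λ = 6: alg = 5, geom = 2

Step 1 — factor the characteristic polynomial to read off the algebraic multiplicities:
  χ_A(x) = (x - 6)^5

Step 2 — compute geometric multiplicities via the rank-nullity identity g(λ) = n − rank(A − λI):
  rank(A − (6)·I) = 3, so dim ker(A − (6)·I) = n − 3 = 2

Summary:
  λ = 6: algebraic multiplicity = 5, geometric multiplicity = 2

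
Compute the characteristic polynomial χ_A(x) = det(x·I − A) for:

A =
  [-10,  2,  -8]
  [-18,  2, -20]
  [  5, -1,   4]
x^3 + 4*x^2 + 4*x

Expanding det(x·I − A) (e.g. by cofactor expansion or by noting that A is similar to its Jordan form J, which has the same characteristic polynomial as A) gives
  χ_A(x) = x^3 + 4*x^2 + 4*x
which factors as x*(x + 2)^2. The eigenvalues (with algebraic multiplicities) are λ = -2 with multiplicity 2, λ = 0 with multiplicity 1.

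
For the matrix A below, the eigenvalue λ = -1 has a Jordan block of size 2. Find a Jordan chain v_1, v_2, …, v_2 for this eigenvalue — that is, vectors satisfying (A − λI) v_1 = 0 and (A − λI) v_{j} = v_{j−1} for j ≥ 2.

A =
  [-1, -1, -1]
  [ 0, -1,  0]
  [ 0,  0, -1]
A Jordan chain for λ = -1 of length 2:
v_1 = (-1, 0, 0)ᵀ
v_2 = (0, 1, 0)ᵀ

Let N = A − (-1)·I. We want v_2 with N^2 v_2 = 0 but N^1 v_2 ≠ 0; then v_{j-1} := N · v_j for j = 2, …, 2.

Pick v_2 = (0, 1, 0)ᵀ.
Then v_1 = N · v_2 = (-1, 0, 0)ᵀ.

Sanity check: (A − (-1)·I) v_1 = (0, 0, 0)ᵀ = 0. ✓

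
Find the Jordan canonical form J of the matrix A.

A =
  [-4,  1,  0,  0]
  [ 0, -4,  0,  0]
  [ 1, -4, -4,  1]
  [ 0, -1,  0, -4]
J_2(-4) ⊕ J_2(-4)

The characteristic polynomial is
  det(x·I − A) = x^4 + 16*x^3 + 96*x^2 + 256*x + 256 = (x + 4)^4

Eigenvalues and multiplicities (the geometric multiplicity of λ is n − rank(A − λI), which equals the number of Jordan blocks for λ):
  λ = -4: algebraic multiplicity = 4, geometric multiplicity = 2

Determining the block sizes for each eigenvalue:
  λ = -4: with am = 4 and gm = 2, the partition is not yet determined (e.g. several partitions of 4 into 2 parts exist). Let N = A − (-4)·I. Computing rank(N^1) = 2, rank(N^2) = 0; the number of blocks of size ≥ j is rank(N^{j−1}) − rank(N^j), giving [2, 2]. So we have 2 block(s) of size 2 → block sizes [2, 2]

Assembling the blocks gives a Jordan form
J =
  [-4,  1,  0,  0]
  [ 0, -4,  0,  0]
  [ 0,  0, -4,  1]
  [ 0,  0,  0, -4]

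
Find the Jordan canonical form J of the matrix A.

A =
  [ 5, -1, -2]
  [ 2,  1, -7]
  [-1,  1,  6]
J_3(4)

The characteristic polynomial is
  det(x·I − A) = x^3 - 12*x^2 + 48*x - 64 = (x - 4)^3

Eigenvalues and multiplicities (the geometric multiplicity of λ is n − rank(A − λI), which equals the number of Jordan blocks for λ):
  λ = 4: algebraic multiplicity = 3, geometric multiplicity = 1

Determining the block sizes for each eigenvalue:
  λ = 4: one block (gm = 1), so the single block has size am = 3 → block sizes [3]

Assembling the blocks gives a Jordan form
J =
  [4, 1, 0]
  [0, 4, 1]
  [0, 0, 4]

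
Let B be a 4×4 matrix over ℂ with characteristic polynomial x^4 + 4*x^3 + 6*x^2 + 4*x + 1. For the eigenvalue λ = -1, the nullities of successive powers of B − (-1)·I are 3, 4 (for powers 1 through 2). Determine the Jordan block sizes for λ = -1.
Block sizes for λ = -1: [2, 1, 1]

From the dimensions of kernels of powers, the number of Jordan blocks of size at least j is d_j − d_{j−1} where d_j = dim ker(N^j) (with d_0 = 0). Computing the differences gives [3, 1].
The number of blocks of size exactly k is (#blocks of size ≥ k) − (#blocks of size ≥ k + 1), so the partition is: 2 block(s) of size 1, 1 block(s) of size 2.
In nonincreasing order the block sizes are [2, 1, 1].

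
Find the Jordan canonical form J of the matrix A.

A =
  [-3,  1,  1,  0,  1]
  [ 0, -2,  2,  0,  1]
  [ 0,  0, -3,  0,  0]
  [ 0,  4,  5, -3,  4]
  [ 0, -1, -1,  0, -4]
J_3(-3) ⊕ J_1(-3) ⊕ J_1(-3)

The characteristic polynomial is
  det(x·I − A) = x^5 + 15*x^4 + 90*x^3 + 270*x^2 + 405*x + 243 = (x + 3)^5

Eigenvalues and multiplicities (the geometric multiplicity of λ is n − rank(A − λI), which equals the number of Jordan blocks for λ):
  λ = -3: algebraic multiplicity = 5, geometric multiplicity = 3

Determining the block sizes for each eigenvalue:
  λ = -3: with am = 5 and gm = 3, the partition is not yet determined (e.g. several partitions of 5 into 3 parts exist). Let N = A − (-3)·I. Computing rank(N^1) = 2, rank(N^2) = 1, rank(N^3) = 0; the number of blocks of size ≥ j is rank(N^{j−1}) − rank(N^j), giving [3, 1, 1]. So we have 1 block(s) of size 3, 2 block(s) of size 1 → block sizes [3, 1, 1]

Assembling the blocks gives a Jordan form
J =
  [-3,  1,  0,  0,  0]
  [ 0, -3,  1,  0,  0]
  [ 0,  0, -3,  0,  0]
  [ 0,  0,  0, -3,  0]
  [ 0,  0,  0,  0, -3]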